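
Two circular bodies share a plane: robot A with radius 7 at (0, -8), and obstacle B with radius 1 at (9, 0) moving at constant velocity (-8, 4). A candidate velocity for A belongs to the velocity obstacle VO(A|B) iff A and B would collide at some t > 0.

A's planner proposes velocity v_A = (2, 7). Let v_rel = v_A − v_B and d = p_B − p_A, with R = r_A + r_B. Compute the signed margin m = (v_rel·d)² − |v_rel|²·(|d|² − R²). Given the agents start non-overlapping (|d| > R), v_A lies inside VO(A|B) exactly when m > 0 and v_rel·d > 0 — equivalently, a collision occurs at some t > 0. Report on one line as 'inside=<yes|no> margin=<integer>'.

d = (9, 8),  |d|² = 145;  R = 7+1 = 8,  c = 145−8² = 81
v_rel = (10, 3),  |v_rel|² = 109;  v_rel·d = (10)·(9) + (3)·(8) = 114
109·t² − 228·t + 81 = 0  ⇒  m = 114² − 109·81 = 4167
m = 4167 > 0,  v_rel·d = 114 > 0  ⇒  inside

inside=yes margin=4167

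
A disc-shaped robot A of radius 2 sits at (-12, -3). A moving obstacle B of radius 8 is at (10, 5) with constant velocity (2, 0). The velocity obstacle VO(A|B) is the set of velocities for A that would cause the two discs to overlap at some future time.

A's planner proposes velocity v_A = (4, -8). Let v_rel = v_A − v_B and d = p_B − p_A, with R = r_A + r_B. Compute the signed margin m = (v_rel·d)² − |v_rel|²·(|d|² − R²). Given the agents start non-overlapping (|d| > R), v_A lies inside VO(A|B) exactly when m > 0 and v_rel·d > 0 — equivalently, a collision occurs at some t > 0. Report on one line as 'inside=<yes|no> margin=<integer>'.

d = (22, 8),  |d|² = 548;  R = 2+8 = 10,  c = 548−10² = 448
v_rel = (2, -8),  |v_rel|² = 68;  v_rel·d = (2)·(22) + (-8)·(8) = -20
68·t² + 40·t + 448 = 0  ⇒  m = (-20)² − 68·448 = -30064
m = -30064 < 0,  v_rel·d = -20 < 0  ⇒  outside

inside=no margin=-30064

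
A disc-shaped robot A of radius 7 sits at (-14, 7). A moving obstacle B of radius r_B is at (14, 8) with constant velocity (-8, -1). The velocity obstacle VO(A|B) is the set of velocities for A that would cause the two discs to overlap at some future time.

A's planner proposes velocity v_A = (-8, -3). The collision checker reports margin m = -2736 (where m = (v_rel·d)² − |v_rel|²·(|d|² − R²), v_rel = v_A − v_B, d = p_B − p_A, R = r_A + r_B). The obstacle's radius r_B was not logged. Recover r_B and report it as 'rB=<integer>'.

m = -2736
d = (28, 1);  v_rel = (0, -2),  |v_rel|² = 4
v_rel×d = (0)·(1) − (-2)·(28) = 56
since m = R²·4 − 56²:  R² = (3136 + -2736) / 4 = 100
R = √100 = 10  ⇒  r_B = 10 − 7 = 3

rB=3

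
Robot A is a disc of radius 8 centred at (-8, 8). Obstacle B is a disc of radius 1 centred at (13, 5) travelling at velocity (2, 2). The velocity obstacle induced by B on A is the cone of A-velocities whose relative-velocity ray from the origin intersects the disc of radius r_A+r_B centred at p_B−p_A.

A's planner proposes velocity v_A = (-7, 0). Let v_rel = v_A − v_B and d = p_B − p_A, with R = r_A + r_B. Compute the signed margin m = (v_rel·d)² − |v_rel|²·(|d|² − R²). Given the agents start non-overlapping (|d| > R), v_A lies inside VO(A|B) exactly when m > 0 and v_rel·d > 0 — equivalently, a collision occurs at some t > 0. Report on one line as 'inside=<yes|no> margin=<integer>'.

d = (21, -3),  |d|² = 450;  R = 8+1 = 9,  c = 450−9² = 369
v_rel = (-9, -2),  |v_rel|² = 85;  v_rel·d = (-9)·(21) + (-2)·(-3) = -183
85·t² + 366·t + 369 = 0  ⇒  m = (-183)² − 85·369 = 2124
m = 2124 > 0,  v_rel·d = -183 < 0  ⇒  outside

inside=no margin=2124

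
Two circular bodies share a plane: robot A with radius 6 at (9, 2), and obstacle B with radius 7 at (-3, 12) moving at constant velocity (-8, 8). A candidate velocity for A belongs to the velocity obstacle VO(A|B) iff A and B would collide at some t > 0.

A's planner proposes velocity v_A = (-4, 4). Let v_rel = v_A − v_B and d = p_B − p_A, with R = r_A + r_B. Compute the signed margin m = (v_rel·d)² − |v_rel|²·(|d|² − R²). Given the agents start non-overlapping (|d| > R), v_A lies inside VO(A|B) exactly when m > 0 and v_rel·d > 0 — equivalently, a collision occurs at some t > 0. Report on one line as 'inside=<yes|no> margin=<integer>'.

d = (-12, 10),  |d|² = 244;  R = 6+7 = 13,  c = 244−13² = 75
v_rel = (4, -4),  |v_rel|² = 32;  v_rel·d = (4)·(-12) + (-4)·(10) = -88
32·t² + 176·t + 75 = 0  ⇒  m = (-88)² − 32·75 = 5344
m = 5344 > 0,  v_rel·d = -88 < 0  ⇒  outside

inside=no margin=5344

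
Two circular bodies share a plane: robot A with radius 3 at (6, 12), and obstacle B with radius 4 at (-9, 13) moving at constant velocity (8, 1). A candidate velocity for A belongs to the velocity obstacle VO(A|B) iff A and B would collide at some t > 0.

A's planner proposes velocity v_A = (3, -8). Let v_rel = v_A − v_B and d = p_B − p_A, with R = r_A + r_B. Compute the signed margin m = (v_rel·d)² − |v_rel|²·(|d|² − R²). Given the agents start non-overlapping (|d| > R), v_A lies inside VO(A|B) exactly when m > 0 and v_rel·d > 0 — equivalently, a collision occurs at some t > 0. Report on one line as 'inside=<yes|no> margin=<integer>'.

d = (-15, 1),  |d|² = 226;  R = 3+4 = 7,  c = 226−7² = 177
v_rel = (-5, -9),  |v_rel|² = 106;  v_rel·d = (-5)·(-15) + (-9)·(1) = 66
106·t² − 132·t + 177 = 0  ⇒  m = 66² − 106·177 = -14406
m = -14406 < 0,  v_rel·d = 66 > 0  ⇒  outside

inside=no margin=-14406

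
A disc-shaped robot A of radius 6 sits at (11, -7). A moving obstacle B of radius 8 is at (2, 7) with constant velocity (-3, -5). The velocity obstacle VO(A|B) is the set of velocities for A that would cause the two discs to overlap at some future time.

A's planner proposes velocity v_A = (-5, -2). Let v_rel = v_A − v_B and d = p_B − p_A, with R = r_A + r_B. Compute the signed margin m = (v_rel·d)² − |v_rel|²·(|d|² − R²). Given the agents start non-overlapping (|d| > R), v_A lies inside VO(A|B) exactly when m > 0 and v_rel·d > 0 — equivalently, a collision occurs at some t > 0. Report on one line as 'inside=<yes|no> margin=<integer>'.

d = (-9, 14),  |d|² = 277;  R = 6+8 = 14,  c = 277−14² = 81
v_rel = (-2, 3),  |v_rel|² = 13;  v_rel·d = (-2)·(-9) + (3)·(14) = 60
13·t² − 120·t + 81 = 0  ⇒  m = 60² − 13·81 = 2547
m = 2547 > 0,  v_rel·d = 60 > 0  ⇒  inside

inside=yes margin=2547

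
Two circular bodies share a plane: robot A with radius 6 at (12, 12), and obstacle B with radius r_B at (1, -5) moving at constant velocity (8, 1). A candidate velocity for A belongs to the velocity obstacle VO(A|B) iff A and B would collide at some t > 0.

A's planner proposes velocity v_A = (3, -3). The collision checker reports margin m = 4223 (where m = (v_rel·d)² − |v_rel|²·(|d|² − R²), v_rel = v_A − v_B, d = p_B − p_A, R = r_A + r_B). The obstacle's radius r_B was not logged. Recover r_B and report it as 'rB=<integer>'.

m = 4223
d = (-11, -17);  v_rel = (-5, -4),  |v_rel|² = 41
v_rel×d = (-5)·(-17) − (-4)·(-11) = 41
since m = R²·41 − 41²:  R² = (1681 + 4223) / 41 = 144
R = √144 = 12  ⇒  r_B = 12 − 6 = 6

rB=6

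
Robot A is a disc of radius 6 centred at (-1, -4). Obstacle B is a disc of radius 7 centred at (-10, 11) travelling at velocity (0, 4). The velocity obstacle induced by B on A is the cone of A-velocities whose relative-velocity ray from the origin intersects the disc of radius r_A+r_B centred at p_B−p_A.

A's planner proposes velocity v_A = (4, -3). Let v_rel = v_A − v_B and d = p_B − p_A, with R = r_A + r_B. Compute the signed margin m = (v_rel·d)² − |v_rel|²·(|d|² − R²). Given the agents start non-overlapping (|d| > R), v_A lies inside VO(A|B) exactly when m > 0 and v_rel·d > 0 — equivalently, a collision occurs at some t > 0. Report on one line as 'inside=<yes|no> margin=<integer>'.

d = (-9, 15),  |d|² = 306;  R = 6+7 = 13,  c = 306−13² = 137
v_rel = (4, -7),  |v_rel|² = 65;  v_rel·d = (4)·(-9) + (-7)·(15) = -141
65·t² + 282·t + 137 = 0  ⇒  m = (-141)² − 65·137 = 10976
m = 10976 > 0,  v_rel·d = -141 < 0  ⇒  outside

inside=no margin=10976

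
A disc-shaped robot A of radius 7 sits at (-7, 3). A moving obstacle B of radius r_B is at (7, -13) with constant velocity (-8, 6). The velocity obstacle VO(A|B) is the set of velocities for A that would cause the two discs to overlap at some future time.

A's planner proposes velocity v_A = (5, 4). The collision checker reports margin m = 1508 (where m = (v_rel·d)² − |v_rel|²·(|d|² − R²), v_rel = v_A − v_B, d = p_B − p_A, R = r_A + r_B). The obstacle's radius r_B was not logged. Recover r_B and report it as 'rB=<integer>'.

m = 1508
d = (14, -16);  v_rel = (13, -2),  |v_rel|² = 173
v_rel×d = (13)·(-16) − (-2)·(14) = -180
since m = R²·173 − (-180)²:  R² = (32400 + 1508) / 173 = 196
R = √196 = 14  ⇒  r_B = 14 − 7 = 7

rB=7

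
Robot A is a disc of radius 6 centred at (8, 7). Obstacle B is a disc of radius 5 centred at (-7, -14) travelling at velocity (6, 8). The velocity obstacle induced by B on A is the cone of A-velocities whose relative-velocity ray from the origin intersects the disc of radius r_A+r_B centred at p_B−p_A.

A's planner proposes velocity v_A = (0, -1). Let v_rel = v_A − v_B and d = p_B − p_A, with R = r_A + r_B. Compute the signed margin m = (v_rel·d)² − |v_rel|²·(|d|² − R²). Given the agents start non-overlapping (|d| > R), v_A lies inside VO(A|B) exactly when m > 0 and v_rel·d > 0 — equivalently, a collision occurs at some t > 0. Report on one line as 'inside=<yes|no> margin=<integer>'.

d = (-15, -21),  |d|² = 666;  R = 6+5 = 11,  c = 666−11² = 545
v_rel = (-6, -9),  |v_rel|² = 117;  v_rel·d = (-6)·(-15) + (-9)·(-21) = 279
117·t² − 558·t + 545 = 0  ⇒  m = 279² − 117·545 = 14076
m = 14076 > 0,  v_rel·d = 279 > 0  ⇒  inside

inside=yes margin=14076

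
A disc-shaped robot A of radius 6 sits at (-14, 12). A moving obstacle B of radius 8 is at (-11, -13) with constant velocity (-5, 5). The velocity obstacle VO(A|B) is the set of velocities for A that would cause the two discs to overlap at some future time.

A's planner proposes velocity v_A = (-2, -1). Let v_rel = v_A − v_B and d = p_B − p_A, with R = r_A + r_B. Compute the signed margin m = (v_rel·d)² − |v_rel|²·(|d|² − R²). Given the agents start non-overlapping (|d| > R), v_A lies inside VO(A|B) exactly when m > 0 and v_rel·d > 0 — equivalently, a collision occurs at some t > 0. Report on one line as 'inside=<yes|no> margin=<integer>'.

d = (3, -25),  |d|² = 634;  R = 6+8 = 14,  c = 634−14² = 438
v_rel = (3, -6),  |v_rel|² = 45;  v_rel·d = (3)·(3) + (-6)·(-25) = 159
45·t² − 318·t + 438 = 0  ⇒  m = 159² − 45·438 = 5571
m = 5571 > 0,  v_rel·d = 159 > 0  ⇒  inside

inside=yes margin=5571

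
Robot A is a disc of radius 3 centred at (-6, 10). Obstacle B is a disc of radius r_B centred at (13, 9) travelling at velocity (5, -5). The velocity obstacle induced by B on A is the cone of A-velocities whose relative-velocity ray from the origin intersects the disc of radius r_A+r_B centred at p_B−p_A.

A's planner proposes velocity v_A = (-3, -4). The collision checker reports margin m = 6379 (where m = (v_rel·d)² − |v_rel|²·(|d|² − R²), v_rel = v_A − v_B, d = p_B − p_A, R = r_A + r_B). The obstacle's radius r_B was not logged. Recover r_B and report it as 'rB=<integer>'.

m = 6379
d = (19, -1);  v_rel = (-8, 1),  |v_rel|² = 65
v_rel×d = (-8)·(-1) − (1)·(19) = -11
since m = R²·65 − (-11)²:  R² = (121 + 6379) / 65 = 100
R = √100 = 10  ⇒  r_B = 10 − 3 = 7

rB=7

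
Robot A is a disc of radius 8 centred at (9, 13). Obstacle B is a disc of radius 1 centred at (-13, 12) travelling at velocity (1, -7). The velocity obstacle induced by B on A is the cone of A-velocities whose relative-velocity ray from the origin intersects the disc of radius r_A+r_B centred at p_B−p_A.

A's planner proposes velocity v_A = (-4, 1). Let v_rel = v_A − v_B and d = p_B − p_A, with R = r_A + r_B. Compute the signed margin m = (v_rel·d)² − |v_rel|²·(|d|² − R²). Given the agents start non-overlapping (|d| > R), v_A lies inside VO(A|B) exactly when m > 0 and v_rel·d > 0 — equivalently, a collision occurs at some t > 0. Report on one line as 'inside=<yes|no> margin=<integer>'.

d = (-22, -1),  |d|² = 485;  R = 8+1 = 9,  c = 485−9² = 404
v_rel = (-5, 8),  |v_rel|² = 89;  v_rel·d = (-5)·(-22) + (8)·(-1) = 102
89·t² − 204·t + 404 = 0  ⇒  m = 102² − 89·404 = -25552
m = -25552 < 0,  v_rel·d = 102 > 0  ⇒  outside

inside=no margin=-25552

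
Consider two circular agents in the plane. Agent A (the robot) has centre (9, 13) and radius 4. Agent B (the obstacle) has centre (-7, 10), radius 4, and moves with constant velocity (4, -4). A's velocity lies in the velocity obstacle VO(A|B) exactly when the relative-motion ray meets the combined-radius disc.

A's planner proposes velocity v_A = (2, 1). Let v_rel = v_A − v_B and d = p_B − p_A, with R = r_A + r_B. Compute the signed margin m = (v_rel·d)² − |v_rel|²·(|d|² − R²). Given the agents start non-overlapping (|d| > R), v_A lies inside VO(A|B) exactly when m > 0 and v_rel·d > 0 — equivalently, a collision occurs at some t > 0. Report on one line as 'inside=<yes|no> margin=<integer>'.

d = (-16, -3),  |d|² = 265;  R = 4+4 = 8,  c = 265−8² = 201
v_rel = (-2, 5),  |v_rel|² = 29;  v_rel·d = (-2)·(-16) + (5)·(-3) = 17
29·t² − 34·t + 201 = 0  ⇒  m = 17² − 29·201 = -5540
m = -5540 < 0,  v_rel·d = 17 > 0  ⇒  outside

inside=no margin=-5540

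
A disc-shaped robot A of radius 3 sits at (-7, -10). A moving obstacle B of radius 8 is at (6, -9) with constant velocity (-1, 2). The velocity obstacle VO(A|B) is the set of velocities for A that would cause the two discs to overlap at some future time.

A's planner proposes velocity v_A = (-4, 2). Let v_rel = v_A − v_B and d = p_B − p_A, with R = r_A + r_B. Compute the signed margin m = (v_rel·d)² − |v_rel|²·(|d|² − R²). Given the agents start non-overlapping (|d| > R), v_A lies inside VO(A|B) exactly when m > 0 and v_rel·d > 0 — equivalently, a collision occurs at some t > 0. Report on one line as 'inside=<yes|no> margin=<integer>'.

d = (13, 1),  |d|² = 170;  R = 3+8 = 11,  c = 170−11² = 49
v_rel = (-3, 0),  |v_rel|² = 9;  v_rel·d = (-3)·(13) + (0)·(1) = -39
9·t² + 78·t + 49 = 0  ⇒  m = (-39)² − 9·49 = 1080
m = 1080 > 0,  v_rel·d = -39 < 0  ⇒  outside

inside=no margin=1080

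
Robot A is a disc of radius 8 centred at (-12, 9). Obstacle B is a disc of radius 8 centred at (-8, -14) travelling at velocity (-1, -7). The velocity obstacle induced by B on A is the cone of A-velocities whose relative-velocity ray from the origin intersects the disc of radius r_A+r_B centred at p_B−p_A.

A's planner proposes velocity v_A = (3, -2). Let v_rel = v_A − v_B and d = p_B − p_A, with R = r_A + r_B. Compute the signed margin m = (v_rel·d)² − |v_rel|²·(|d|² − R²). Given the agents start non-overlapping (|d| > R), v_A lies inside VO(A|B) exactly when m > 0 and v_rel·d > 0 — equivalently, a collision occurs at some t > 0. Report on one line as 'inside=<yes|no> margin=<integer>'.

d = (4, -23),  |d|² = 545;  R = 8+8 = 16,  c = 545−16² = 289
v_rel = (4, 5),  |v_rel|² = 41;  v_rel·d = (4)·(4) + (5)·(-23) = -99
41·t² + 198·t + 289 = 0  ⇒  m = (-99)² − 41·289 = -2048
m = -2048 < 0,  v_rel·d = -99 < 0  ⇒  outside

inside=no margin=-2048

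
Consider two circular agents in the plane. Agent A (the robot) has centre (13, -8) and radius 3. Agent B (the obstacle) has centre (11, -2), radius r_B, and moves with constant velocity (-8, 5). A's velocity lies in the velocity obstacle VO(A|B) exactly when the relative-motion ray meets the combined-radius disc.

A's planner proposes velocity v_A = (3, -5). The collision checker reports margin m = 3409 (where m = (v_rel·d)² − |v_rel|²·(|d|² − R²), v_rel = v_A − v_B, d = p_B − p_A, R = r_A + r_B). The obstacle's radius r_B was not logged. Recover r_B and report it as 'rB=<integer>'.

m = 3409
d = (-2, 6);  v_rel = (11, -10),  |v_rel|² = 221
v_rel×d = (11)·(6) − (-10)·(-2) = 46
since m = R²·221 − 46²:  R² = (2116 + 3409) / 221 = 25
R = √25 = 5  ⇒  r_B = 5 − 3 = 2

rB=2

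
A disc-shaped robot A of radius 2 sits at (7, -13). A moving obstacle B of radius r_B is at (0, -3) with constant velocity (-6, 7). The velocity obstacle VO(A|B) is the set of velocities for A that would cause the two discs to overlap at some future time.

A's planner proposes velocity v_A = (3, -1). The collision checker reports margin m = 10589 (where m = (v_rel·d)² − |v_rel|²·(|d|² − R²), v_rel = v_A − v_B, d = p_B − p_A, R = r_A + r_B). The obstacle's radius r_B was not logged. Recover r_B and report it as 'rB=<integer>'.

m = 10589
d = (-7, 10);  v_rel = (9, -8),  |v_rel|² = 145
v_rel×d = (9)·(10) − (-8)·(-7) = 34
since m = R²·145 − 34²:  R² = (1156 + 10589) / 145 = 81
R = √81 = 9  ⇒  r_B = 9 − 2 = 7

rB=7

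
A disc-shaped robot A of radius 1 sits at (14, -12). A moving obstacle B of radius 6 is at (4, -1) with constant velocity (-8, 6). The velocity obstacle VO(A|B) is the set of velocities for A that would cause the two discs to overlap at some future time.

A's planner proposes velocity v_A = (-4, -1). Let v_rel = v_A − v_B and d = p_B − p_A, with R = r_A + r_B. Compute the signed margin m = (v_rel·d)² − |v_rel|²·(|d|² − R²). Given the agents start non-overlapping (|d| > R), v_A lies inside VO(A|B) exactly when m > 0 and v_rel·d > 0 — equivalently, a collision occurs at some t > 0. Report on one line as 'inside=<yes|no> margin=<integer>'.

d = (-10, 11),  |d|² = 221;  R = 1+6 = 7,  c = 221−7² = 172
v_rel = (4, -7),  |v_rel|² = 65;  v_rel·d = (4)·(-10) + (-7)·(11) = -117
65·t² + 234·t + 172 = 0  ⇒  m = (-117)² − 65·172 = 2509
m = 2509 > 0,  v_rel·d = -117 < 0  ⇒  outside

inside=no margin=2509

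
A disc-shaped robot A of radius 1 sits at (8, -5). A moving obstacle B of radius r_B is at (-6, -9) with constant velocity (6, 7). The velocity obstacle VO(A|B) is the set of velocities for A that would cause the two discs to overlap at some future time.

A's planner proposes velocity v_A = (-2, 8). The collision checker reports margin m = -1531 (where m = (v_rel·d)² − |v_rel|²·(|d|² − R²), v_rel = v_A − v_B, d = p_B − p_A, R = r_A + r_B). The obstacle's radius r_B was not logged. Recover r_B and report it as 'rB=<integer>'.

m = -1531
d = (-14, -4);  v_rel = (-8, 1),  |v_rel|² = 65
v_rel×d = (-8)·(-4) − (1)·(-14) = 46
since m = R²·65 − 46²:  R² = (2116 + -1531) / 65 = 9
R = √9 = 3  ⇒  r_B = 3 − 1 = 2

rB=2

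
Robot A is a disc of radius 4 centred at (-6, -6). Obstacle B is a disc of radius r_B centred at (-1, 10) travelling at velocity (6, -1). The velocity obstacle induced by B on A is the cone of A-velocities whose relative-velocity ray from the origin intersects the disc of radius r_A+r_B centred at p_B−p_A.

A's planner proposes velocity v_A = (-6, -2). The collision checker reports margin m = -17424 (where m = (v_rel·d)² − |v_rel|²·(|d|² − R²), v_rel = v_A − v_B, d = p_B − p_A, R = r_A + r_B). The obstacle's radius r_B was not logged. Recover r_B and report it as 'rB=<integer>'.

m = -17424
d = (5, 16);  v_rel = (-12, -1),  |v_rel|² = 145
v_rel×d = (-12)·(16) − (-1)·(5) = -187
since m = R²·145 − (-187)²:  R² = (34969 + -17424) / 145 = 121
R = √121 = 11  ⇒  r_B = 11 − 4 = 7

rB=7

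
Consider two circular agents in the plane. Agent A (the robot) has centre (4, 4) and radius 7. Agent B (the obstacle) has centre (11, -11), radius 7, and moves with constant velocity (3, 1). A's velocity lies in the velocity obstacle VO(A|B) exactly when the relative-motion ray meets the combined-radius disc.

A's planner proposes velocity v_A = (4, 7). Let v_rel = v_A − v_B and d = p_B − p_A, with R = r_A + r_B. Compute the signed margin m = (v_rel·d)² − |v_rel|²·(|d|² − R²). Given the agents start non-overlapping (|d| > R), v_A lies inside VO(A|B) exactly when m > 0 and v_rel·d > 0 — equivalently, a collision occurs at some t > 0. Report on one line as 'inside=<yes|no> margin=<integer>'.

d = (7, -15),  |d|² = 274;  R = 7+7 = 14,  c = 274−14² = 78
v_rel = (1, 6),  |v_rel|² = 37;  v_rel·d = (1)·(7) + (6)·(-15) = -83
37·t² + 166·t + 78 = 0  ⇒  m = (-83)² − 37·78 = 4003
m = 4003 > 0,  v_rel·d = -83 < 0  ⇒  outside

inside=no margin=4003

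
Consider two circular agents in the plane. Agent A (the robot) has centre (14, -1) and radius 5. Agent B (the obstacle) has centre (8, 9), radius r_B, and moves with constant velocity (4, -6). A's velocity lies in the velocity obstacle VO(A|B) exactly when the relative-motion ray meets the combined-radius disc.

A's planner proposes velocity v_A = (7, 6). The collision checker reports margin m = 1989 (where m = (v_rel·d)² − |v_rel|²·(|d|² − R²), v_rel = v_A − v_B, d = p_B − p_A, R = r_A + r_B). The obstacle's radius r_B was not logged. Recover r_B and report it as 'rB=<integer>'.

m = 1989
d = (-6, 10);  v_rel = (3, 12),  |v_rel|² = 153
v_rel×d = (3)·(10) − (12)·(-6) = 102
since m = R²·153 − 102²:  R² = (10404 + 1989) / 153 = 81
R = √81 = 9  ⇒  r_B = 9 − 5 = 4

rB=4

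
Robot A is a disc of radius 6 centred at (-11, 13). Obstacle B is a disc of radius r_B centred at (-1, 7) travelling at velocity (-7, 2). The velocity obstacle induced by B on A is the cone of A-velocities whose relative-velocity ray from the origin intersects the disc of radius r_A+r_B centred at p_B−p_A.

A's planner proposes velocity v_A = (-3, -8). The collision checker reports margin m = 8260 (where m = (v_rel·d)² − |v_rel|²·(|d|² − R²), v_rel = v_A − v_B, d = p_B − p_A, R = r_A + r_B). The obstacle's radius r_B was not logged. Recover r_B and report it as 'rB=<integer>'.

m = 8260
d = (10, -6);  v_rel = (4, -10),  |v_rel|² = 116
v_rel×d = (4)·(-6) − (-10)·(10) = 76
since m = R²·116 − 76²:  R² = (5776 + 8260) / 116 = 121
R = √121 = 11  ⇒  r_B = 11 − 6 = 5

rB=5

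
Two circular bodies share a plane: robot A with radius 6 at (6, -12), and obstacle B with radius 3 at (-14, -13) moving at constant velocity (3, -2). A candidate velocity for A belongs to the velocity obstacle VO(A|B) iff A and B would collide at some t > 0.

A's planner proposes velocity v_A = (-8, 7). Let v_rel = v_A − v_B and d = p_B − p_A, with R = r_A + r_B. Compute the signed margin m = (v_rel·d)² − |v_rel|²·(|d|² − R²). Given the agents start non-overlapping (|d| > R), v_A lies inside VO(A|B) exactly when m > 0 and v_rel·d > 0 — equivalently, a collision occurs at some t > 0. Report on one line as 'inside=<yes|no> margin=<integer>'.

d = (-20, -1),  |d|² = 401;  R = 6+3 = 9,  c = 401−9² = 320
v_rel = (-11, 9),  |v_rel|² = 202;  v_rel·d = (-11)·(-20) + (9)·(-1) = 211
202·t² − 422·t + 320 = 0  ⇒  m = 211² − 202·320 = -20119
m = -20119 < 0,  v_rel·d = 211 > 0  ⇒  outside

inside=no margin=-20119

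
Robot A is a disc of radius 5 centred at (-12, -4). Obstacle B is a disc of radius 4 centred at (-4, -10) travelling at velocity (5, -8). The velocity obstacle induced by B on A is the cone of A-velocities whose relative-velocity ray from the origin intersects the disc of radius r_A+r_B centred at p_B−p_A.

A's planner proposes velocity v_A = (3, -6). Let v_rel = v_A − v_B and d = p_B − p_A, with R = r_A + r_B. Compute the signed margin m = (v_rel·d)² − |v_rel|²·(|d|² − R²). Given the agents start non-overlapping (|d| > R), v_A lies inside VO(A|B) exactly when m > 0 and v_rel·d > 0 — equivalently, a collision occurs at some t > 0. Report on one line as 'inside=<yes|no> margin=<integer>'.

d = (8, -6),  |d|² = 100;  R = 5+4 = 9,  c = 100−9² = 19
v_rel = (-2, 2),  |v_rel|² = 8;  v_rel·d = (-2)·(8) + (2)·(-6) = -28
8·t² + 56·t + 19 = 0  ⇒  m = (-28)² − 8·19 = 632
m = 632 > 0,  v_rel·d = -28 < 0  ⇒  outside

inside=no margin=632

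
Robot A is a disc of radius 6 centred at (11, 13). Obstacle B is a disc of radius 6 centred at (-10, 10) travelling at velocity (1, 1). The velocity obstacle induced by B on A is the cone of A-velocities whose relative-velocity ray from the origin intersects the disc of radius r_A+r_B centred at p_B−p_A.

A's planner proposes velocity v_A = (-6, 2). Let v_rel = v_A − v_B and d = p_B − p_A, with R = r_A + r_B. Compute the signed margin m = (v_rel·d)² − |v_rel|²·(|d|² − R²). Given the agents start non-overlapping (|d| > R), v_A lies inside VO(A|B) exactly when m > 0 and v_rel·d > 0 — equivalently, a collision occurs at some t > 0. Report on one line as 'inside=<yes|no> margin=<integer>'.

d = (-21, -3),  |d|² = 450;  R = 6+6 = 12,  c = 450−12² = 306
v_rel = (-7, 1),  |v_rel|² = 50;  v_rel·d = (-7)·(-21) + (1)·(-3) = 144
50·t² − 288·t + 306 = 0  ⇒  m = 144² − 50·306 = 5436
m = 5436 > 0,  v_rel·d = 144 > 0  ⇒  inside

inside=yes margin=5436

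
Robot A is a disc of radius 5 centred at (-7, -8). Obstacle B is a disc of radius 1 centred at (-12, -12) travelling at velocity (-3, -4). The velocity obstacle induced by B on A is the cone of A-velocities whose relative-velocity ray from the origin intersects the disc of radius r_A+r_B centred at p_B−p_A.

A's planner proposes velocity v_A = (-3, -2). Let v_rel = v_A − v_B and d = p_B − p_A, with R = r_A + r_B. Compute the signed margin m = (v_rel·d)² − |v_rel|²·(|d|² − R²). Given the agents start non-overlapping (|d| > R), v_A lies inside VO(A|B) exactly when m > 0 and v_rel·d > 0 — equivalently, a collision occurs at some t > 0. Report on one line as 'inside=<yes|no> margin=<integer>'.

d = (-5, -4),  |d|² = 41;  R = 5+1 = 6,  c = 41−6² = 5
v_rel = (0, 2),  |v_rel|² = 4;  v_rel·d = (0)·(-5) + (2)·(-4) = -8
4·t² + 16·t + 5 = 0  ⇒  m = (-8)² − 4·5 = 44
m = 44 > 0,  v_rel·d = -8 < 0  ⇒  outside

inside=no margin=44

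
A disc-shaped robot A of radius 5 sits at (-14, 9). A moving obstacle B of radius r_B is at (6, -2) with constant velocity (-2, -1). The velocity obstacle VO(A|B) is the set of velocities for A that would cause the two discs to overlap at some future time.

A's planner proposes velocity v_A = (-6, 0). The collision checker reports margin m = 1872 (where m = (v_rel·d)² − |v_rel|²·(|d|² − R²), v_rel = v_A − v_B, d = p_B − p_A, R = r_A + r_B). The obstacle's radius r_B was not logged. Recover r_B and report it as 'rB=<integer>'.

m = 1872
d = (20, -11);  v_rel = (-4, 1),  |v_rel|² = 17
v_rel×d = (-4)·(-11) − (1)·(20) = 24
since m = R²·17 − 24²:  R² = (576 + 1872) / 17 = 144
R = √144 = 12  ⇒  r_B = 12 − 5 = 7

rB=7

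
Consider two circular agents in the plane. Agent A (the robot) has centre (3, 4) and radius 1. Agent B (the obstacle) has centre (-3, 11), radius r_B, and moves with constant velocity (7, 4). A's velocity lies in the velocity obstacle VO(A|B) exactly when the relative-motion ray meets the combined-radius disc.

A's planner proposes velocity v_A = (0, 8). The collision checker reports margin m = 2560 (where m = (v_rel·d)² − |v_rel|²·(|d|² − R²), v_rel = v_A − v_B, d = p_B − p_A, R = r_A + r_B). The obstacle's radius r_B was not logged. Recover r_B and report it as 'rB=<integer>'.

m = 2560
d = (-6, 7);  v_rel = (-7, 4),  |v_rel|² = 65
v_rel×d = (-7)·(7) − (4)·(-6) = -25
since m = R²·65 − (-25)²:  R² = (625 + 2560) / 65 = 49
R = √49 = 7  ⇒  r_B = 7 − 1 = 6

rB=6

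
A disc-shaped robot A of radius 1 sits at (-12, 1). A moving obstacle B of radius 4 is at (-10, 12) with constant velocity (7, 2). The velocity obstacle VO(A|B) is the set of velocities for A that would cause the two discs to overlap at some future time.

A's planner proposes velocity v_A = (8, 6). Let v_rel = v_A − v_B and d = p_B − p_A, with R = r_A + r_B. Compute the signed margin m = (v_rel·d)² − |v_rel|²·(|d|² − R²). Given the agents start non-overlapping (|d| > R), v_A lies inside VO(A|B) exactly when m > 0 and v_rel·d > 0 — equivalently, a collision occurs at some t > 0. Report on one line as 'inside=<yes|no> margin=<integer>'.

d = (2, 11),  |d|² = 125;  R = 1+4 = 5,  c = 125−5² = 100
v_rel = (1, 4),  |v_rel|² = 17;  v_rel·d = (1)·(2) + (4)·(11) = 46
17·t² − 92·t + 100 = 0  ⇒  m = 46² − 17·100 = 416
m = 416 > 0,  v_rel·d = 46 > 0  ⇒  inside

inside=yes margin=416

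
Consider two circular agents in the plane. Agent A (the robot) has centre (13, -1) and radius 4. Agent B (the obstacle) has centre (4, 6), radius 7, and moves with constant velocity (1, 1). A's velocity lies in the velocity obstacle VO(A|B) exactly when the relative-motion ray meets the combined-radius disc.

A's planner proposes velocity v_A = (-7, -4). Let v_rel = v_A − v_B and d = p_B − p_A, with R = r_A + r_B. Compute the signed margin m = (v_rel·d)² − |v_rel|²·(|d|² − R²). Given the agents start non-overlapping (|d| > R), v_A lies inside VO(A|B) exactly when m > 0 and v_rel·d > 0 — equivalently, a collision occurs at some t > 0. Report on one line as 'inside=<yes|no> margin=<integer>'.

d = (-9, 7),  |d|² = 130;  R = 4+7 = 11,  c = 130−11² = 9
v_rel = (-8, -5),  |v_rel|² = 89;  v_rel·d = (-8)·(-9) + (-5)·(7) = 37
89·t² − 74·t + 9 = 0  ⇒  m = 37² − 89·9 = 568
m = 568 > 0,  v_rel·d = 37 > 0  ⇒  inside

inside=yes margin=568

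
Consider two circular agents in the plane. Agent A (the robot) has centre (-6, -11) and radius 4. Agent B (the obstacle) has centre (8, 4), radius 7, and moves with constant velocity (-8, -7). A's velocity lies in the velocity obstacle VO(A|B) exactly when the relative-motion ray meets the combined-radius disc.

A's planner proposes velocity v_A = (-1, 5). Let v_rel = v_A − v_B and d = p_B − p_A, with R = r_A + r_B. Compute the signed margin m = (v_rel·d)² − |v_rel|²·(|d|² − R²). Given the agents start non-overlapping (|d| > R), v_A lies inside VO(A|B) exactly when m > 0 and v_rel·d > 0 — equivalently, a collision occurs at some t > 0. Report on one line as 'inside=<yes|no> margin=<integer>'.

d = (14, 15),  |d|² = 421;  R = 4+7 = 11,  c = 421−11² = 300
v_rel = (7, 12),  |v_rel|² = 193;  v_rel·d = (7)·(14) + (12)·(15) = 278
193·t² − 556·t + 300 = 0  ⇒  m = 278² − 193·300 = 19384
m = 19384 > 0,  v_rel·d = 278 > 0  ⇒  inside

inside=yes margin=19384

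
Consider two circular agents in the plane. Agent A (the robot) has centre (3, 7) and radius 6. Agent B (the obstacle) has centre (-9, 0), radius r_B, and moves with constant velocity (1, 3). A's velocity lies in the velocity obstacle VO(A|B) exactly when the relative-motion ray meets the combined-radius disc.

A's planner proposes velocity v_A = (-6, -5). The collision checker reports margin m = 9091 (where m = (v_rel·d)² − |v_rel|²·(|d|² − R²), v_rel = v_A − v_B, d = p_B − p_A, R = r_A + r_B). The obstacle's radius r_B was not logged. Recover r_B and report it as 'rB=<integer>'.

m = 9091
d = (-12, -7);  v_rel = (-7, -8),  |v_rel|² = 113
v_rel×d = (-7)·(-7) − (-8)·(-12) = -47
since m = R²·113 − (-47)²:  R² = (2209 + 9091) / 113 = 100
R = √100 = 10  ⇒  r_B = 10 − 6 = 4

rB=4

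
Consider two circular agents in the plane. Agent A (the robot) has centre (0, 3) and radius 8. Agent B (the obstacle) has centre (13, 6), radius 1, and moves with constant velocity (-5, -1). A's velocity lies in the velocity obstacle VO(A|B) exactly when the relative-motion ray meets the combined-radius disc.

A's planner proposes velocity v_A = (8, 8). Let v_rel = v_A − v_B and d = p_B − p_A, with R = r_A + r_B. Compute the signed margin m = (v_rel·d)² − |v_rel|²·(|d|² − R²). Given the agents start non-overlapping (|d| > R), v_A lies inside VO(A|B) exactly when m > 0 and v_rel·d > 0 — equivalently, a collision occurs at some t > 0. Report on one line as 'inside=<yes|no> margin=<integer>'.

d = (13, 3),  |d|² = 178;  R = 8+1 = 9,  c = 178−9² = 97
v_rel = (13, 9),  |v_rel|² = 250;  v_rel·d = (13)·(13) + (9)·(3) = 196
250·t² − 392·t + 97 = 0  ⇒  m = 196² − 250·97 = 14166
m = 14166 > 0,  v_rel·d = 196 > 0  ⇒  inside

inside=yes margin=14166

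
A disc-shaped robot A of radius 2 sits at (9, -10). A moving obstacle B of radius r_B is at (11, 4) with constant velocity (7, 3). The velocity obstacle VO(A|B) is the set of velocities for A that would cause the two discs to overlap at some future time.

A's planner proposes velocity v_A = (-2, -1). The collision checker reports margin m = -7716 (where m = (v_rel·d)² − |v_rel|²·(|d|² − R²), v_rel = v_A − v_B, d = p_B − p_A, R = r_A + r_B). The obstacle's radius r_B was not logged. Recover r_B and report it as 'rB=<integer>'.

m = -7716
d = (2, 14);  v_rel = (-9, -4),  |v_rel|² = 97
v_rel×d = (-9)·(14) − (-4)·(2) = -118
since m = R²·97 − (-118)²:  R² = (13924 + -7716) / 97 = 64
R = √64 = 8  ⇒  r_B = 8 − 2 = 6

rB=6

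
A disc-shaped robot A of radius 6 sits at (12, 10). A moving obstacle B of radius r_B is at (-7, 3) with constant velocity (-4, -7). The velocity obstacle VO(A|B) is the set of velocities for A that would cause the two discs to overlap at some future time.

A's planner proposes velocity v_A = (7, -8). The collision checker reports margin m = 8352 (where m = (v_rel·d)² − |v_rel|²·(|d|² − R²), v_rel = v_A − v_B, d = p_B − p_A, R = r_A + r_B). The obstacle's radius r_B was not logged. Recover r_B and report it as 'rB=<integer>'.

m = 8352
d = (-19, -7);  v_rel = (11, -1),  |v_rel|² = 122
v_rel×d = (11)·(-7) − (-1)·(-19) = -96
since m = R²·122 − (-96)²:  R² = (9216 + 8352) / 122 = 144
R = √144 = 12  ⇒  r_B = 12 − 6 = 6

rB=6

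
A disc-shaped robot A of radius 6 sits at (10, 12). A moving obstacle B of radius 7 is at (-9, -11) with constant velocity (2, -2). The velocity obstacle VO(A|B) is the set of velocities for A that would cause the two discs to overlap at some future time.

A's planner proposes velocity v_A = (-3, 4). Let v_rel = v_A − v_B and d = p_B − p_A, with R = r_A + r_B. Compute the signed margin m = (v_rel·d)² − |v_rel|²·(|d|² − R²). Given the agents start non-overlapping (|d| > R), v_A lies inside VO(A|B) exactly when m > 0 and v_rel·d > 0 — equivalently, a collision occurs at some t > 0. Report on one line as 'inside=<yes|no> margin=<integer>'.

d = (-19, -23),  |d|² = 890;  R = 6+7 = 13,  c = 890−13² = 721
v_rel = (-5, 6),  |v_rel|² = 61;  v_rel·d = (-5)·(-19) + (6)·(-23) = -43
61·t² + 86·t + 721 = 0  ⇒  m = (-43)² − 61·721 = -42132
m = -42132 < 0,  v_rel·d = -43 < 0  ⇒  outside

inside=no margin=-42132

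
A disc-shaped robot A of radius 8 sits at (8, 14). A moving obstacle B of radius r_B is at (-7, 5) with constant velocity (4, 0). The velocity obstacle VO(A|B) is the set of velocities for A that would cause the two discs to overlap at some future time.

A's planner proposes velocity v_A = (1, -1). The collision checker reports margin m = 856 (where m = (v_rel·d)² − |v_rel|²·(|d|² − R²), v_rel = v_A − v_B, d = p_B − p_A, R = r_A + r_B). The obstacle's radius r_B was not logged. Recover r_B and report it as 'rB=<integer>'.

m = 856
d = (-15, -9);  v_rel = (-3, -1),  |v_rel|² = 10
v_rel×d = (-3)·(-9) − (-1)·(-15) = 12
since m = R²·10 − 12²:  R² = (144 + 856) / 10 = 100
R = √100 = 10  ⇒  r_B = 10 − 8 = 2

rB=2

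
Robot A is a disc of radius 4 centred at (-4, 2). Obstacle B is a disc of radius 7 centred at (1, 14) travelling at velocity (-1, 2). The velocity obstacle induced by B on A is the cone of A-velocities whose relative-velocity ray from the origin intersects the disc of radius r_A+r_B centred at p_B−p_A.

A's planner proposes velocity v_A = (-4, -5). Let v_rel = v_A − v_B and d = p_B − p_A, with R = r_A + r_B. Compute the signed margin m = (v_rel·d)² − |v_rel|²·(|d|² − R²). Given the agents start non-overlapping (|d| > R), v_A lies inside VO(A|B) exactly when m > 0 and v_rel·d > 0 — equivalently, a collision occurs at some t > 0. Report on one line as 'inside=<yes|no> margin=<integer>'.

d = (5, 12),  |d|² = 169;  R = 4+7 = 11,  c = 169−11² = 48
v_rel = (-3, -7),  |v_rel|² = 58;  v_rel·d = (-3)·(5) + (-7)·(12) = -99
58·t² + 198·t + 48 = 0  ⇒  m = (-99)² − 58·48 = 7017
m = 7017 > 0,  v_rel·d = -99 < 0  ⇒  outside

inside=no margin=7017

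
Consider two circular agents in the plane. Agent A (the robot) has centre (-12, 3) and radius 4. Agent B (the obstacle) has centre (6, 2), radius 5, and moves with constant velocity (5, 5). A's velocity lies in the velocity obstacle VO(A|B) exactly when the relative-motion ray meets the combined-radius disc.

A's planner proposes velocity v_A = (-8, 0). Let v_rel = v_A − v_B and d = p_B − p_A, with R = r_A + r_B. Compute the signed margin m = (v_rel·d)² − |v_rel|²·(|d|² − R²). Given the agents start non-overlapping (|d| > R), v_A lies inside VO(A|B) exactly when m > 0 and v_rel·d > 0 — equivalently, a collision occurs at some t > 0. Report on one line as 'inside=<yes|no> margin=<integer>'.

d = (18, -1),  |d|² = 325;  R = 4+5 = 9,  c = 325−9² = 244
v_rel = (-13, -5),  |v_rel|² = 194;  v_rel·d = (-13)·(18) + (-5)·(-1) = -229
194·t² + 458·t + 244 = 0  ⇒  m = (-229)² − 194·244 = 5105
m = 5105 > 0,  v_rel·d = -229 < 0  ⇒  outside

inside=no margin=5105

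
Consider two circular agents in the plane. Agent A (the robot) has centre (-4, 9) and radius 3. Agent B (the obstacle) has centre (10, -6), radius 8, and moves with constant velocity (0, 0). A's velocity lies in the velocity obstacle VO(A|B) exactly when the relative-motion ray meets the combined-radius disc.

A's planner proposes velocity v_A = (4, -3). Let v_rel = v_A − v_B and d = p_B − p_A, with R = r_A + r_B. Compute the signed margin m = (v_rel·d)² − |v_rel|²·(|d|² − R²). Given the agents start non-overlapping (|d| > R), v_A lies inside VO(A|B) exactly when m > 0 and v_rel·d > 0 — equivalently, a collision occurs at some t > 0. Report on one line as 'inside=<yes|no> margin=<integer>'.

d = (14, -15),  |d|² = 421;  R = 3+8 = 11,  c = 421−11² = 300
v_rel = (4, -3),  |v_rel|² = 25;  v_rel·d = (4)·(14) + (-3)·(-15) = 101
25·t² − 202·t + 300 = 0  ⇒  m = 101² − 25·300 = 2701
m = 2701 > 0,  v_rel·d = 101 > 0  ⇒  inside

inside=yes margin=2701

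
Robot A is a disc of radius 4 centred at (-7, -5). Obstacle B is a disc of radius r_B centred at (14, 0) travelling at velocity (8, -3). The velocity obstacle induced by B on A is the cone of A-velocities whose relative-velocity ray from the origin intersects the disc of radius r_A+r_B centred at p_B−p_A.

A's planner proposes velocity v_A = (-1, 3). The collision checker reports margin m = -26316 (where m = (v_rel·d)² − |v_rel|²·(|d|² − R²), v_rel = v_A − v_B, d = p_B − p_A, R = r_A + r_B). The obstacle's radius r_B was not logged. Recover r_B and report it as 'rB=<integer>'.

m = -26316
d = (21, 5);  v_rel = (-9, 6),  |v_rel|² = 117
v_rel×d = (-9)·(5) − (6)·(21) = -171
since m = R²·117 − (-171)²:  R² = (29241 + -26316) / 117 = 25
R = √25 = 5  ⇒  r_B = 5 − 4 = 1

rB=1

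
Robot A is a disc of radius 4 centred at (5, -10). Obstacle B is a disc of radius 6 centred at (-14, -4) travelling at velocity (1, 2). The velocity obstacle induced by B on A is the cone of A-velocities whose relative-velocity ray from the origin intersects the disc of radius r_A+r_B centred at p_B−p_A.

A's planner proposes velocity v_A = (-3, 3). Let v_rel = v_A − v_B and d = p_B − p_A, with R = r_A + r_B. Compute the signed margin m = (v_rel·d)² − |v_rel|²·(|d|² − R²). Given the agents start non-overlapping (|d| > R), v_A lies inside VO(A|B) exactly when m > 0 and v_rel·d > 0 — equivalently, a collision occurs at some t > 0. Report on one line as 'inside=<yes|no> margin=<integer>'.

d = (-19, 6),  |d|² = 397;  R = 4+6 = 10,  c = 397−10² = 297
v_rel = (-4, 1),  |v_rel|² = 17;  v_rel·d = (-4)·(-19) + (1)·(6) = 82
17·t² − 164·t + 297 = 0  ⇒  m = 82² − 17·297 = 1675
m = 1675 > 0,  v_rel·d = 82 > 0  ⇒  inside

inside=yes margin=1675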